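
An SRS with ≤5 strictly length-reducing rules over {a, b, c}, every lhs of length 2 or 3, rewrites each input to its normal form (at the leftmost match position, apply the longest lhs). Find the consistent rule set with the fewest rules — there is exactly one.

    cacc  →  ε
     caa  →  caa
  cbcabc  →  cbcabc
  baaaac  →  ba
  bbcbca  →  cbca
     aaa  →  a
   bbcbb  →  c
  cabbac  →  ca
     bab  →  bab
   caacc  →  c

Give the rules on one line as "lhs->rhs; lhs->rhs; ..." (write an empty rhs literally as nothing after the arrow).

aaa->a; ac->; bb->; cc->

  | cacc => cc => ε
  | caa
  | cbcabc
  | baaaac => baac => ba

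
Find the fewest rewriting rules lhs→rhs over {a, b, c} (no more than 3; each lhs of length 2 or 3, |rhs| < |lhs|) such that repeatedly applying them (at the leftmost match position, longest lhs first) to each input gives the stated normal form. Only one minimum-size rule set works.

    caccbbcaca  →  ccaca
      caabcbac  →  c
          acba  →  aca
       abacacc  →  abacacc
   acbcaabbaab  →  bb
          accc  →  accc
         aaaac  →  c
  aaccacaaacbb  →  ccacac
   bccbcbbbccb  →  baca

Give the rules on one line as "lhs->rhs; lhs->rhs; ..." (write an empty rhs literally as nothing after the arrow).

aa->; cb->c; ccb->a

  | caccbbcaca => caabcaca => cbcaca => ccaca
  | caabcbac => cbcbac => ccbac => aac => c
  | acba => aca
  | abacacc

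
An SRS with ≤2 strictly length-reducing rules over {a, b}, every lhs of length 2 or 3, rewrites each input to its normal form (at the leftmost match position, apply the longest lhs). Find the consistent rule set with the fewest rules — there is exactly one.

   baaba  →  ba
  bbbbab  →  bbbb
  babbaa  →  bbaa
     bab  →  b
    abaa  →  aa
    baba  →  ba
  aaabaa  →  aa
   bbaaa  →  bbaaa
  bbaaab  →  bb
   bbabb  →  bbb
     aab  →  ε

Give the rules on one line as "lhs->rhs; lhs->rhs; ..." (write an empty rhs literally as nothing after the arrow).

  | baaba => baba => ba
  | bbbbab => bbbb
  | babbaa => bbaa
  | bab => b

aab->ab; ab->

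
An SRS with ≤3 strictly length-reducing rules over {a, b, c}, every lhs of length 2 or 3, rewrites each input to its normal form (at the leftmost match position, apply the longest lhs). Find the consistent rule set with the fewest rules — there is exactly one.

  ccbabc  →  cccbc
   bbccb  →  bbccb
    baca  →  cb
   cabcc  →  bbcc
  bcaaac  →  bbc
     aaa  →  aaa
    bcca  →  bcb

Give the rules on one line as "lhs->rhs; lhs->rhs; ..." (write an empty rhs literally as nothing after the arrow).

ba->c; ca->b

  | ccbabc => cccbc
  | bbccb
  | baca => cca => cb
  | cabcc => bbcc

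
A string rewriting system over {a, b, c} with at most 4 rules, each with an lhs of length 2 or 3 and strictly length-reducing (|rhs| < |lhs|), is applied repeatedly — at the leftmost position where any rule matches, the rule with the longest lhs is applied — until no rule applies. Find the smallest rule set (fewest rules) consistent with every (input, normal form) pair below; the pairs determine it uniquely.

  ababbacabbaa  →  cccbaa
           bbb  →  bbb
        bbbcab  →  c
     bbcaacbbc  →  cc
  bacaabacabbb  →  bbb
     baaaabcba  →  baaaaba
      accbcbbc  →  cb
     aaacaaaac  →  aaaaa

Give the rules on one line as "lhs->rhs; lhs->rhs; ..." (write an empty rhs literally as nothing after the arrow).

ac->; bab->cc; bc->

  | ababbacabbaa => accbacabbaa => cbacabbaa => cbabbaa => cccbaa
  | bbb
  | bbbcab => bbab => bcc => c
  | bbcaacbbc => baacbbc => babbc => ccbc => cc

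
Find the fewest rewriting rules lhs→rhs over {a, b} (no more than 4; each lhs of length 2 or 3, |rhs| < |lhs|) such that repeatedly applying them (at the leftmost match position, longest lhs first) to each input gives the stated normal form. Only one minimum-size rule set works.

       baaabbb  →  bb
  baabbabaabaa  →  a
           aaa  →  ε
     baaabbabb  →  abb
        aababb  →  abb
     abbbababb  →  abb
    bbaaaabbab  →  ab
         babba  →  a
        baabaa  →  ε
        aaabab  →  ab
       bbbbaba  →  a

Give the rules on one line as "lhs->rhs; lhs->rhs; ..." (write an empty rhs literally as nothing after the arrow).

  | baaabbb => aaabbb => bbb => bb
  | baabbabaabaa => aabbabaabaa => abbabaabaa => ababaabaa => aabaabaa => abaabaa => aaabaa => baa => aa => a
  | aaa => ε
  | baaabbabb => aaabbabb => bbabb => babb => abb

aa->a; aaa->; ba->a; bbb->bb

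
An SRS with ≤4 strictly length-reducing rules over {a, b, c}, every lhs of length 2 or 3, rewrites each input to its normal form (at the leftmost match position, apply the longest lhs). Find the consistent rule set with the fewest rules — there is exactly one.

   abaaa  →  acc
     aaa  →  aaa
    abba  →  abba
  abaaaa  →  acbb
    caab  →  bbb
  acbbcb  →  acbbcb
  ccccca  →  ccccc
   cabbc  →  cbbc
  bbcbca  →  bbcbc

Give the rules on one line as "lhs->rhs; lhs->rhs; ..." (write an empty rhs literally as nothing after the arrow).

baa->cc; ca->c; caa->bb

  | abaaa => acca => acc
  | aaa
  | abba
  | abaaaa => accaa => acbb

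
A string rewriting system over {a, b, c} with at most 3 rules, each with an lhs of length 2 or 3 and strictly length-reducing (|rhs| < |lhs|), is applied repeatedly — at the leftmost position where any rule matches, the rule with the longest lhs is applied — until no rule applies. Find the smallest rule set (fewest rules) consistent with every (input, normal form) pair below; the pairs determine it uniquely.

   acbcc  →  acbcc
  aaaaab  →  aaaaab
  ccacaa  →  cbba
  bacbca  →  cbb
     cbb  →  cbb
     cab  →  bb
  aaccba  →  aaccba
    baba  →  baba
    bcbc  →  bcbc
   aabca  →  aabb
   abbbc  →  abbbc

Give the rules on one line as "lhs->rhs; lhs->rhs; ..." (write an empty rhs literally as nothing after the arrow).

  | acbcc
  | aaaaab
  | ccacaa => cbcaa => cbba
  | bacbca => cbca => cbb

bac->c; ca->b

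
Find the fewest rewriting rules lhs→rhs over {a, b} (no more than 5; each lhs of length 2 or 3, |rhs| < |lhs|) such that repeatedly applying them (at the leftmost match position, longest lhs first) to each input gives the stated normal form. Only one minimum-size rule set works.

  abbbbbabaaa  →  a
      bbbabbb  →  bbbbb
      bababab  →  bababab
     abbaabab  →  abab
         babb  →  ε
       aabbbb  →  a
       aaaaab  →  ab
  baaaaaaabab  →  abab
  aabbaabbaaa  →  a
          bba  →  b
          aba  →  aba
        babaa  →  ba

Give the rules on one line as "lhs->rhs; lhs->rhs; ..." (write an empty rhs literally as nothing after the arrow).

aa->a; abb->aa; baa->; bba->b

  | abbbbbabaaa => aabbbabaaa => abbbabaaa => aababaaa => ababaaa => abaa => a
  | bbbabbb => bbbbb
  | bababab
  | abbaabab => aaaabab => aaabab => aabab => abab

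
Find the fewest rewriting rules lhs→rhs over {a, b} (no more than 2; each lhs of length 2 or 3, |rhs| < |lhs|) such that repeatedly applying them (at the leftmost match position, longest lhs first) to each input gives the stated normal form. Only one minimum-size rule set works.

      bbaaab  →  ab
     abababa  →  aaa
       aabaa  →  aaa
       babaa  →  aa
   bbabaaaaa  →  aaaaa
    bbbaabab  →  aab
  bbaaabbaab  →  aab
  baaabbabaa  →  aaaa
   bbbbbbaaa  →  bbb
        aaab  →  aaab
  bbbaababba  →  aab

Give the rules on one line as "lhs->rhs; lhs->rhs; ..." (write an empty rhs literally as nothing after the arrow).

ba->; bab->ab

  | bbaaab => baab => ab
  | abababa => aababa => aaaba => aaa
  | aabaa => aaa
  | babaa => abaa => aa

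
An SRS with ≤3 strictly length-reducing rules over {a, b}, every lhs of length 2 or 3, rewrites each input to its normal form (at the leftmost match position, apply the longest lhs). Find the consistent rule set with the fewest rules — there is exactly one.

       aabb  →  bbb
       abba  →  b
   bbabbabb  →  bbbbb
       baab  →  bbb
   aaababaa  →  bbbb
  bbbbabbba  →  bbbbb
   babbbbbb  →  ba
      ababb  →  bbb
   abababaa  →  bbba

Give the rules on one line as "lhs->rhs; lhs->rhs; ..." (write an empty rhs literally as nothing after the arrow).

aa->b; ab->a

  | aabb => bbb
  | abba => aba => aa => b
  | bbabbabb => bbababb => bbaabb => bbbbb
  | baab => bbb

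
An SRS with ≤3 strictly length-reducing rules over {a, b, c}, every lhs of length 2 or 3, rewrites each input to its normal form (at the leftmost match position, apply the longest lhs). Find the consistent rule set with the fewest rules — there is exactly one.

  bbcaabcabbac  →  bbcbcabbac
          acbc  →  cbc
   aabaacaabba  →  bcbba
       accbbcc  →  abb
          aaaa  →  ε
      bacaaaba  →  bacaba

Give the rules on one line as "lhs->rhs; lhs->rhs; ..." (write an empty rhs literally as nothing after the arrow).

aa->; acb->cb; cc->

  | bbcaabcabbac => bbcbcabbac
  | acbc => cbc
  | aabaacaabba => baacaabba => bcaabba => bcbba
  | accbbcc => abbcc => abb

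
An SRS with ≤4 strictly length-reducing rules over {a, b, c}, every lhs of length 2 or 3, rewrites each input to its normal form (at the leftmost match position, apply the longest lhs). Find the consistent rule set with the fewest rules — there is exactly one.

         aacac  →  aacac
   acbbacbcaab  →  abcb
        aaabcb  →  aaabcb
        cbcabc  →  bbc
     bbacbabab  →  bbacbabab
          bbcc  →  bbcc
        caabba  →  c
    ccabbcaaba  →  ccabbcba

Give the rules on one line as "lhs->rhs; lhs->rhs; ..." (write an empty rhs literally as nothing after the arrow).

bca->bc; caa->c; cbb->ca; cbc->bc

  | aacac
  | acbbacbcaab => acaacbcaab => accbcaab => acbcaab => abcaab => abcab => abcb
  | aaabcb
  | cbcabc => bcabc => bcbc => bbc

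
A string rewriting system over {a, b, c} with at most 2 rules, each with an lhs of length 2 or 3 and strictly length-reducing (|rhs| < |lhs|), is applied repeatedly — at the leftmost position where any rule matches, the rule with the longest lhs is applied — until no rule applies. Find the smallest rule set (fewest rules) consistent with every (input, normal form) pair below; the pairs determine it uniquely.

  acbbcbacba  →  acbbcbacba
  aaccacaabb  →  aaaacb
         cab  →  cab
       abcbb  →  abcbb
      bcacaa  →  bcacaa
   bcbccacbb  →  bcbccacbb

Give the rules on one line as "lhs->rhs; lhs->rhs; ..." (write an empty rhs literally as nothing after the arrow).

  | acbbcbacba
  | aaccacaabb => aaaacaabb => aaaacb
  | cab
  | abcbb

aab->; acc->aa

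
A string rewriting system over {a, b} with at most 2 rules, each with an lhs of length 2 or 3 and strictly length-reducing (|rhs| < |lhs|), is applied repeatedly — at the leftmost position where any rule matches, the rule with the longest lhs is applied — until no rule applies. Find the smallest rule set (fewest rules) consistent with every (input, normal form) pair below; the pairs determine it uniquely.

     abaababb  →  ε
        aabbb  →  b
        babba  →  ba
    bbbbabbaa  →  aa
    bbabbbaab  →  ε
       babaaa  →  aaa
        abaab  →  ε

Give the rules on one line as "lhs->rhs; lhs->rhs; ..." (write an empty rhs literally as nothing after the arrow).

  | abaababb => baababb => bababb => bbabb => abb => bb => ε
  | aabbb => abbb => bbb => b
  | babba => bbba => ba
  | bbbbabbaa => bbabbaa => abbaa => bbaa => aa

ab->b; bb->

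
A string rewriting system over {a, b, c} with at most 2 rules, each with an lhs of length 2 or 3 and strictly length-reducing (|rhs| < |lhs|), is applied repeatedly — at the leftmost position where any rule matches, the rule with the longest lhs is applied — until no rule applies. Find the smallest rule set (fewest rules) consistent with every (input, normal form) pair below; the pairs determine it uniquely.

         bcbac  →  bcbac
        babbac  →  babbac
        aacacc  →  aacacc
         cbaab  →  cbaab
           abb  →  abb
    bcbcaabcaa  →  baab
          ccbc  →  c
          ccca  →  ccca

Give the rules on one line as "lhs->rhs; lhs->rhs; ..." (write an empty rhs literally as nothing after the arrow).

  | bcbac
  | babbac
  | aacacc
  | cbaab

caa->; cbc->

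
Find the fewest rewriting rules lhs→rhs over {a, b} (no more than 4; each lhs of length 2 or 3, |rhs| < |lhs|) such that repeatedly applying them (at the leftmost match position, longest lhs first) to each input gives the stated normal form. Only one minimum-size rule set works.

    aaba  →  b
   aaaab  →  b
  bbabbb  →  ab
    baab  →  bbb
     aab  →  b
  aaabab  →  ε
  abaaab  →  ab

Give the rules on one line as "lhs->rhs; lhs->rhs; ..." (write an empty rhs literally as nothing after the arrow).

aa->; ba->b; baa->bb; bab->a

  | aaba => ba => b
  | aaaab => aab => b
  | bbabbb => babb => ab
  | baab => bbb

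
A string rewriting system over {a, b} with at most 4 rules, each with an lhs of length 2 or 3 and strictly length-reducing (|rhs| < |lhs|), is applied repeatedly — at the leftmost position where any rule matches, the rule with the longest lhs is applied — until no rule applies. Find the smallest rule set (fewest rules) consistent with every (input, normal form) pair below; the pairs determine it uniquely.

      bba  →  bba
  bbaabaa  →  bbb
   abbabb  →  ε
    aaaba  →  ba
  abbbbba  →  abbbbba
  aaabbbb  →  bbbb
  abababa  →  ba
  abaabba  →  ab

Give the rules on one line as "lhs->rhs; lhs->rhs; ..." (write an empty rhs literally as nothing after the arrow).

  | bba
  | bbaabaa => bbbaaa => bbb
  | abbabb => abab => aa => ε
  | aaaba => ba

aa->; aaa->; aab->ba; bab->a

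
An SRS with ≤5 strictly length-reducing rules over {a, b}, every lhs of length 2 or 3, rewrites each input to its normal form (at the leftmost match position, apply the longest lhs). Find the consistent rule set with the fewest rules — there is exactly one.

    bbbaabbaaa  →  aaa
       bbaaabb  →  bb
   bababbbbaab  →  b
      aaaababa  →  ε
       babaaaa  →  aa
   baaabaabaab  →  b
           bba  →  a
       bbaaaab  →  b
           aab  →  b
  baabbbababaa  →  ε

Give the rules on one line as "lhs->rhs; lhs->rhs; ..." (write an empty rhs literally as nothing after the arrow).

ab->b; ba->; baa->; bba->a

  | bbbaabbaaa => baabbaaa => bbaaa => aaa
  | bbaaabb => aaabb => aabb => abb => bb
  | bababbbbaab => babbbbaab => bbbbaab => bbaab => aab => ab => b
  | aaaababa => aaababa => aababa => ababa => baba => ba => ε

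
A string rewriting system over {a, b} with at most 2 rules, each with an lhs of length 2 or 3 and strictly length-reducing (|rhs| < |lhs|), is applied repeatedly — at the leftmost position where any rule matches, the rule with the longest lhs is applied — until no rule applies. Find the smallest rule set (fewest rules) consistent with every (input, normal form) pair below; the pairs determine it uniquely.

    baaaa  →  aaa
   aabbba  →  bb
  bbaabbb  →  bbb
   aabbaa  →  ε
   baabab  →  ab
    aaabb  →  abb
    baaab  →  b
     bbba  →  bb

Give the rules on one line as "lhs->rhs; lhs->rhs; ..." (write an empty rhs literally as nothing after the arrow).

aab->b; ba->

  | baaaa => aaa
  | aabbba => bbba => bb
  | bbaabbb => babbb => bbb
  | aabbaa => bbaa => ba => ε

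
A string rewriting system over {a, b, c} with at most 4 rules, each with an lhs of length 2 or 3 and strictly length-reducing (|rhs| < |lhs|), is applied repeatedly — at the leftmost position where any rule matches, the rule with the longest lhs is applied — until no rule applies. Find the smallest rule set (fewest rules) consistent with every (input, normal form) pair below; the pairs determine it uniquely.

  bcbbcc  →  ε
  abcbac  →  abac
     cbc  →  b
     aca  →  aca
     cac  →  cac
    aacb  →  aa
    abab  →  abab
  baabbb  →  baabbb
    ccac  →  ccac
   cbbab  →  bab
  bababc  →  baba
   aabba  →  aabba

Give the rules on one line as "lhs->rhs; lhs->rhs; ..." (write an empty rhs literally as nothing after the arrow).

bc->; cb->; cbc->b

  | bcbbcc => bbcc => bc => ε
  | abcbac => abac
  | cbc => b
  | aca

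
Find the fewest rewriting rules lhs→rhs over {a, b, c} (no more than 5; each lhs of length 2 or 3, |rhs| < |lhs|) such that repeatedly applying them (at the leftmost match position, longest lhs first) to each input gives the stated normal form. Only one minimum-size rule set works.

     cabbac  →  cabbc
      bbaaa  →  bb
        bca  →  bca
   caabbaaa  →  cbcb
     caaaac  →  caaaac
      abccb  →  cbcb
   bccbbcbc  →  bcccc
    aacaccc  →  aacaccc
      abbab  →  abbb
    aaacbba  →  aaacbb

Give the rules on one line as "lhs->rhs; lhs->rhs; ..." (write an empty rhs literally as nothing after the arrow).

aab->bc; abc->cb; ba->b; ccb->cc

  | cabbac => cabbc
  | bbaaa => bbaa => bba => bb
  | bca
  | caabbaaa => cbcbaaa => cbcbaa => cbcba => cbcb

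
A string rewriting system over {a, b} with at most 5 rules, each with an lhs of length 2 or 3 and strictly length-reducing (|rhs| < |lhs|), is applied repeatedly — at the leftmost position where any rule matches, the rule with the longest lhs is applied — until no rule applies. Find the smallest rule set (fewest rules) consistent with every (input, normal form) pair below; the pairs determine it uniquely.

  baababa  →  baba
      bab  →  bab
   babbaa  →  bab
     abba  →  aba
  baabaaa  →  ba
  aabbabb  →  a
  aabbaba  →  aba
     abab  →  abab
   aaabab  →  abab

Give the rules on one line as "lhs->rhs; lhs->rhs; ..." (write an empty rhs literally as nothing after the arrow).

  | baababa => baaaba => baba
  | bab
  | babbaa => babaa => bab
  | abba => aba

aa->; aab->aa; bb->; bba->ba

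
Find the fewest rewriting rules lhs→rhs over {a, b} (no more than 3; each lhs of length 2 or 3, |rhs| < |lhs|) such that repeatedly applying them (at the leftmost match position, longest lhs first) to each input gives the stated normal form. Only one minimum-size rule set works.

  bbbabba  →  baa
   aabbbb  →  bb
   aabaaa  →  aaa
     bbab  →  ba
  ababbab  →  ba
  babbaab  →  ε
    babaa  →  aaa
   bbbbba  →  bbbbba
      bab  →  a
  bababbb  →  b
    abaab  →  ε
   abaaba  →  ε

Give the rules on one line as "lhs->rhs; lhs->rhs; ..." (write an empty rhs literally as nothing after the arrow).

ab->; aba->; bab->a

  | bbbabba => bbaba => baa
  | aabbbb => abbb => bb
  | aabaaa => aaa
  | bbab => ba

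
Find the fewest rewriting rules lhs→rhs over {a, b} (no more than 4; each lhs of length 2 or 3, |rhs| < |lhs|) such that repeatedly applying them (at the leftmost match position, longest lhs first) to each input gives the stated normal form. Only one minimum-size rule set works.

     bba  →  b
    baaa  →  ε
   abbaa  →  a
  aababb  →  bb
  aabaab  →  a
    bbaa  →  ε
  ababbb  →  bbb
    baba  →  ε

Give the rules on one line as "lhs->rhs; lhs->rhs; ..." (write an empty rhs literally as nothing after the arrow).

  | bba => b
  | baaa => aa => ε
  | abbaa => abaa => aaa => a
  | aababb => babb => bb

aa->; ab->a; ba->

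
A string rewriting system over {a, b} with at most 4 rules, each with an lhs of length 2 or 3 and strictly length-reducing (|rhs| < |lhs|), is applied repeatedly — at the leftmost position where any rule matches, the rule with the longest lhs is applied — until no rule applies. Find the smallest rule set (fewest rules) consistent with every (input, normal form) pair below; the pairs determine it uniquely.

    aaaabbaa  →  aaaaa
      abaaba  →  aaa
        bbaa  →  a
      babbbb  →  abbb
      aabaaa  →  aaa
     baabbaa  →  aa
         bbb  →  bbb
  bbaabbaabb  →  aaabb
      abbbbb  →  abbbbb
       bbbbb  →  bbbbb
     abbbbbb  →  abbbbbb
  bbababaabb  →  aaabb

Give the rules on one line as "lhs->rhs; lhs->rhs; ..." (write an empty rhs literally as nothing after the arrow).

ba->a; baa->ba; bab->a

  | aaaabbaa => aaaabba => aaaaba => aaaaa
  | abaaba => ababa => aaa
  | bbaa => bba => ba => a
  | babbbb => abbb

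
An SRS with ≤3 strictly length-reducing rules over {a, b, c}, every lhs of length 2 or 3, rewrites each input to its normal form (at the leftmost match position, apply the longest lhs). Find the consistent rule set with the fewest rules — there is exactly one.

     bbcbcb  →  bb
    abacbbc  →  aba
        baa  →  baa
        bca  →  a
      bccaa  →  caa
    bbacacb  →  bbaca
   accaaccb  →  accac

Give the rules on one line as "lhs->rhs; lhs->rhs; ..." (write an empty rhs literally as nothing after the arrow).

aac->ac; bc->; cb->

  | bbcbcb => bbcb => bb
  | abacbbc => ababc => aba
  | baa
  | bca => a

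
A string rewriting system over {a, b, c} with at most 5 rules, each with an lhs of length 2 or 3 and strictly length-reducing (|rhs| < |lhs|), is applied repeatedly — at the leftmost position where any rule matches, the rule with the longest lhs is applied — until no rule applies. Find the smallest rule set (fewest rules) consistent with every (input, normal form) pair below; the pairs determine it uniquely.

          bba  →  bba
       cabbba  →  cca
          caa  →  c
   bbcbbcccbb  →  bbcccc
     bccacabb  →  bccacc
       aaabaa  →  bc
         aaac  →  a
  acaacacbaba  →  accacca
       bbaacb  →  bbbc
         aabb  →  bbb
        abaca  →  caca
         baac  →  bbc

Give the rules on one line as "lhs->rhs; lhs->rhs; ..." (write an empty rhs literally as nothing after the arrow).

aa->b; ab->c; bac->a; cb->c

  | bba
  | cabbba => ccbba => ccba => cca
  | caa => cb => c
  | bbcbbcccbb => bbcbcccbb => bbccccbb => bbccccb => bbcccc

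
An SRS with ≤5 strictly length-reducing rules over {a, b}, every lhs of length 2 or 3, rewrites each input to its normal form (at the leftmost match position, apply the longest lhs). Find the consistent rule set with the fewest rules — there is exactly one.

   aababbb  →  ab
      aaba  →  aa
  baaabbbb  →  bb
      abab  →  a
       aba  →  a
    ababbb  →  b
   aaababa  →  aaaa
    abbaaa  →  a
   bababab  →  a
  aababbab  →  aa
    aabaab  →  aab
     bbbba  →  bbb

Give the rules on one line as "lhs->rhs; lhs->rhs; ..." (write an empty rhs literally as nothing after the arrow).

  | aababbb => aabb => ab
  | aaba => aa
  | baaabbbb => ababbbb => abbb => bb
  | abab => a

abb->b; ba->; baa->ab; bab->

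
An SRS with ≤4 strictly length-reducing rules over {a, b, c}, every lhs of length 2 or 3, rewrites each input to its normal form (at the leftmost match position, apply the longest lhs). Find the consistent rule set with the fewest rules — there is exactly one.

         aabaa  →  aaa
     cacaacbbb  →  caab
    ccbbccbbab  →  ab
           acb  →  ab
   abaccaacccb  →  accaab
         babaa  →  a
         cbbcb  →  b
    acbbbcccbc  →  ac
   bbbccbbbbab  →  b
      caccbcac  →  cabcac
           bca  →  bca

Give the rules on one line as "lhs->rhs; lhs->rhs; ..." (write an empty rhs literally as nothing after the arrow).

  | aabaa => aaa
  | cacaacbbb => caacbbb => caabbb => caab
  | ccbbccbbab => cbbccbbab => bbccbbab => ccbbab => cbbab => bbab => ab
  | acb => ab

aca->a; ba->; bb->; cb->b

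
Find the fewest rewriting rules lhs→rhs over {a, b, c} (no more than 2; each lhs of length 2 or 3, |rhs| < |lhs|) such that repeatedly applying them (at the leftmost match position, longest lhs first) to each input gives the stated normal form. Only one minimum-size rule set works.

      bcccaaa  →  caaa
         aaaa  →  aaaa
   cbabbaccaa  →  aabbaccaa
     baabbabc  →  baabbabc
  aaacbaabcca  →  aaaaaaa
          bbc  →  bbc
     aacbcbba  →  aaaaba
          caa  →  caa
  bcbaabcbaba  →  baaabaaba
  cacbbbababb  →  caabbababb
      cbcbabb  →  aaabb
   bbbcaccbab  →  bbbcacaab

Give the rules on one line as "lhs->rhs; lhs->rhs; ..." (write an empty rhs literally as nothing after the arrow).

bcc->; cb->a

  | bcccaaa => caaa
  | aaaa
  | cbabbaccaa => aabbaccaa
  | baabbabc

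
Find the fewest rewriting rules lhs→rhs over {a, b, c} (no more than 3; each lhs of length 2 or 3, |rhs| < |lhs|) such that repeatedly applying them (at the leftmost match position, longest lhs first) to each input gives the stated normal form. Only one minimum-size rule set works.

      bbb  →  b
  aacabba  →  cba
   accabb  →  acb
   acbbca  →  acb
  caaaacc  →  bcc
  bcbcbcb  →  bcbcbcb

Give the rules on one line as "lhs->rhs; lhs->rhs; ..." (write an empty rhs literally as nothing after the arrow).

  | bbb => bb => b
  | aacabba => ccabba => cbbba => cbba => cba
  | accabb => acbbb => acbb => acb
  | acbbca => acbca => acbb => acb

aa->c; bb->b; ca->b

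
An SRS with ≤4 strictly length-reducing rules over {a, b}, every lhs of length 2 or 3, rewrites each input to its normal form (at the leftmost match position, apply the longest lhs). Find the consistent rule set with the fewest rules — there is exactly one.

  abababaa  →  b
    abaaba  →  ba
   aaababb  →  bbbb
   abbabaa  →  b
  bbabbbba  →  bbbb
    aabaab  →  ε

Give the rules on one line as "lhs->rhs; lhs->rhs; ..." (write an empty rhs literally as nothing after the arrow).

  | abababaa => abbabaa => babaa => baba => bab => b
  | abaaba => ababa => abba => ba
  | aaababb => bbbabb => bbbb
  | abbabaa => babaa => baba => bab => b

aaa->bb; ab->; aba->ab; bba->b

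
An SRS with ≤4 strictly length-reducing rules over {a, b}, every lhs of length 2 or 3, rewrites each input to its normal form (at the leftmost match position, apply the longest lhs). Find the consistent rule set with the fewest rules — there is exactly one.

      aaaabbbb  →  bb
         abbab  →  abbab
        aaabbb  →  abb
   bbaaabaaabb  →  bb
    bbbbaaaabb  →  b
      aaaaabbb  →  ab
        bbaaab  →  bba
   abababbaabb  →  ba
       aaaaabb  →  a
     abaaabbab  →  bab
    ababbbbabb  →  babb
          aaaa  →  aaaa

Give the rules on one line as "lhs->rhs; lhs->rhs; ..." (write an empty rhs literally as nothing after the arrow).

aab->; aba->; bbb->

  | aaaabbbb => aabbb => bb
  | abbab
  | aaabbb => abb
  | bbaaabaaabb => bbaaaabb => bbaab => bb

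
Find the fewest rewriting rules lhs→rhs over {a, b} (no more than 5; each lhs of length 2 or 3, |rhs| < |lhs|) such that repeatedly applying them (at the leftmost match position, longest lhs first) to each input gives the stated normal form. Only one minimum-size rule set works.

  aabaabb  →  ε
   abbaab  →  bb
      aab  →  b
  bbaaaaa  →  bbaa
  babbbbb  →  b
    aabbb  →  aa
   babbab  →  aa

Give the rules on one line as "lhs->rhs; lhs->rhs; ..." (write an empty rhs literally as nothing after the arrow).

  | aabaabb => abaabb => baabb => baba => aaa => ε
  | abbaab => baaab => bb
  | aab => ab => b
  | bbaaaaa => bbaa

aaa->; ab->b; abb->ba; bab->aa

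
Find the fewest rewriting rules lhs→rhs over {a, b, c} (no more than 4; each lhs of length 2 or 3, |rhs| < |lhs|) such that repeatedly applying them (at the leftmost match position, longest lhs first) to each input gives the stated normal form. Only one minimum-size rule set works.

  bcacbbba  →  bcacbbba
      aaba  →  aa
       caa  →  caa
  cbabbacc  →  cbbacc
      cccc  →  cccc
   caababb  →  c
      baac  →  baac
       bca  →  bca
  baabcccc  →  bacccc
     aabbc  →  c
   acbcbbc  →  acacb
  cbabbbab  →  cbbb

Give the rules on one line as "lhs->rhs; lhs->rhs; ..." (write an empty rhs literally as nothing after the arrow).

  | bcacbbba
  | aaba => aa
  | caa
  | cbabbacc => cbbacc

ab->; bbc->cb; bcc->ac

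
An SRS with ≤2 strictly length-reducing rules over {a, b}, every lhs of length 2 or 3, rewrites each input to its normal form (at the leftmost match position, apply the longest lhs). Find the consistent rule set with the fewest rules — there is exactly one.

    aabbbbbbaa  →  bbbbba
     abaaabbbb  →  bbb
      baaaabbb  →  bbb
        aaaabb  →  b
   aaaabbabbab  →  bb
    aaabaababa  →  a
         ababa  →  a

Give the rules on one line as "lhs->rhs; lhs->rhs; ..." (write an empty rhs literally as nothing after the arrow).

aa->a; ab->

  | aabbbbbbaa => abbbbbbaa => bbbbbaa => bbbbba
  | abaaabbbb => aaabbbb => aabbbb => abbbb => bbb
  | baaaabbb => baaabbb => baabbb => babbb => bbb
  | aaaabb => aaabb => aabb => abb => b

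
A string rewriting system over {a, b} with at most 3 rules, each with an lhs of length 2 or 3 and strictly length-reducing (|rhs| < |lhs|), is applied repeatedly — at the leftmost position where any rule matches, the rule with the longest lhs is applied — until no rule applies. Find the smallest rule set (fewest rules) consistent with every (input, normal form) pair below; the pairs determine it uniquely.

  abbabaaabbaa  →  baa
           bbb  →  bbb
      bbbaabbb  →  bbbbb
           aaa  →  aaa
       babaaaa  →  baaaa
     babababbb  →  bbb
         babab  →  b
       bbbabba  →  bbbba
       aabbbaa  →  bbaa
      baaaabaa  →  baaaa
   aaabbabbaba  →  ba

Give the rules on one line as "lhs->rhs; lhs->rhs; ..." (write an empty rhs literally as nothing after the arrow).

aab->; ab->

  | abbabaaabbaa => babaaabbaa => baaabbaa => babaa => baa
  | bbb
  | bbbaabbb => bbbbb
  | aaa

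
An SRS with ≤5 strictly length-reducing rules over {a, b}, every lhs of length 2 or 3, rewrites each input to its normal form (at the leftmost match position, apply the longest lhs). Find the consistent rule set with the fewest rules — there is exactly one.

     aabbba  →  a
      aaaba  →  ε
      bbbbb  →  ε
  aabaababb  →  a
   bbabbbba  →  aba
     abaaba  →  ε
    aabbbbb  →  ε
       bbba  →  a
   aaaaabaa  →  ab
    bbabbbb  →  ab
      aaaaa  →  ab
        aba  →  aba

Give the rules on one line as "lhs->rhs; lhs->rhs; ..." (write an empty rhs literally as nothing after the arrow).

  | aabbba => bbba => a
  | aaaba => abba => aa => ε
  | bbbbb => bb => ε
  | aabaababb => baababb => bbabb => abb => a

aa->; aaa->ab; bb->; bbb->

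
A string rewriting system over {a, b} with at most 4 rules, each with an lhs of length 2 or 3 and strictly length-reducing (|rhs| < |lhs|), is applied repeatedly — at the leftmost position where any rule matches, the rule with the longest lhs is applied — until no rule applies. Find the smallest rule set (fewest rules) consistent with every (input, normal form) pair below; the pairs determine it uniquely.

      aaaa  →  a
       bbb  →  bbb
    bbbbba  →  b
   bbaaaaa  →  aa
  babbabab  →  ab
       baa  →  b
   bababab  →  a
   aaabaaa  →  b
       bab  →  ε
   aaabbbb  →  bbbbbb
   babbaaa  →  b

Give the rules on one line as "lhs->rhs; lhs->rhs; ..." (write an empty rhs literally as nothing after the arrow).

  | aaaa => bba => a
  | bbb
  | bbbbba => bbba => ba => b
  | bbaaaaa => aaaaa => bbaa => aa

aaa->bb; ba->b; bab->; bba->a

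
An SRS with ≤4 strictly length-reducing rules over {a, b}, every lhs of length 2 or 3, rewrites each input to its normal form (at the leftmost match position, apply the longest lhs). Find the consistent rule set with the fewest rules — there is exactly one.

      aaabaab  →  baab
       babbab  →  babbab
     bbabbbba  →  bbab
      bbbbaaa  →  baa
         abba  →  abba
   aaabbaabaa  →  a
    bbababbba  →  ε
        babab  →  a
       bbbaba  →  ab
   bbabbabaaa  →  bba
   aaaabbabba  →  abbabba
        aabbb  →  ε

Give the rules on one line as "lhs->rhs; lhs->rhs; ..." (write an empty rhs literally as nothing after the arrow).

aaa->; aba->b; bbb->a

  | aaabaab => baab
  | babbab
  | bbabbbba => bbaaba => bbab
  | bbbbaaa => abaaa => baa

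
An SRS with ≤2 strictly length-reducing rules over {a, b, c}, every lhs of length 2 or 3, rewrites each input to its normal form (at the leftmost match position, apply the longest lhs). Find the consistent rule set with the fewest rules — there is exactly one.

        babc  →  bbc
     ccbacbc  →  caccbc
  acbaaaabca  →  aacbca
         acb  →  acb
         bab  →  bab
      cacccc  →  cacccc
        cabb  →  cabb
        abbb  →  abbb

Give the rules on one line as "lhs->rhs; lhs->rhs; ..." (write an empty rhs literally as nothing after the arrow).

abc->bc; cba->ac

  | babc => bbc
  | ccbacbc => caccbc
  | acbaaaabca => aacaaabca => aacaabca => aacabca => aacbca
  | acb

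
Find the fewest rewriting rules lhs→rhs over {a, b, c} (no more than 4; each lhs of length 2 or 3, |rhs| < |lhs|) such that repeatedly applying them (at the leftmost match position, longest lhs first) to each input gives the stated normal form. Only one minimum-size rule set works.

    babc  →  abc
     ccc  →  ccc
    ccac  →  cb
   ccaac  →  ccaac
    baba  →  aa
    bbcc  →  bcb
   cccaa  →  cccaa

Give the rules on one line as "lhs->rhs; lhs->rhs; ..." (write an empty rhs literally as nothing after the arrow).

  | babc => abc
  | ccc
  | ccac => cb
  | ccaac

ba->a; bcc->cb; cac->b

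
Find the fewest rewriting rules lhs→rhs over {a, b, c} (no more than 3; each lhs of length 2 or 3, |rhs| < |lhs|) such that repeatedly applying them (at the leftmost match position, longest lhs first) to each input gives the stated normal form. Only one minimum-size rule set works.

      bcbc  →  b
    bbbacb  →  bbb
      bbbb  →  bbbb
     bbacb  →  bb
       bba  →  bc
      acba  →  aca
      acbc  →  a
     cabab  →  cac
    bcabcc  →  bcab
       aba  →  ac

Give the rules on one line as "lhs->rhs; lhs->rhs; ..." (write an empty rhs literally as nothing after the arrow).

ba->c; cb->c; cc->

  | bcbc => bcc => b
  | bbbacb => bbccb => bbb
  | bbbb
  | bbacb => bccb => bb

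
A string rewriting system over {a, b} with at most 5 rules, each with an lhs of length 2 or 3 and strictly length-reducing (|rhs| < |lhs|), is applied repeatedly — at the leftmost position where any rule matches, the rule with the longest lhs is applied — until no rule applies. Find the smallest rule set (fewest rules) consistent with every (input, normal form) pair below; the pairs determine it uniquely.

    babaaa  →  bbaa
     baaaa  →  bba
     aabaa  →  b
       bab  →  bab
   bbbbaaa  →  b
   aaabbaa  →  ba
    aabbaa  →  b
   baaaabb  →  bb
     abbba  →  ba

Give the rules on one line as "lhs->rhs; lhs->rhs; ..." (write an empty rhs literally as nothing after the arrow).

aaa->b; aba->b; abb->; bbb->ab

  | babaaa => bbaa
  | baaaa => bba
  | aabaa => aba => b
  | bab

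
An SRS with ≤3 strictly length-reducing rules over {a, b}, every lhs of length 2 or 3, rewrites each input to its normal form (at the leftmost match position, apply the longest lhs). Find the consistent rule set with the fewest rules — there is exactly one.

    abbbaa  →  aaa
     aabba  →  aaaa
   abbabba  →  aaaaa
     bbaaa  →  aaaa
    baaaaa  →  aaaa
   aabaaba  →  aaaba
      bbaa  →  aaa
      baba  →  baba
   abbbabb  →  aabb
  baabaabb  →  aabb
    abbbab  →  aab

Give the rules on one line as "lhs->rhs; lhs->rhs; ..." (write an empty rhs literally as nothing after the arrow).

baa->a; bba->aa

  | abbbaa => abaaa => aaa
  | aabba => aaaa
  | abbabba => aaabba => aaaaa
  | bbaaa => aaaa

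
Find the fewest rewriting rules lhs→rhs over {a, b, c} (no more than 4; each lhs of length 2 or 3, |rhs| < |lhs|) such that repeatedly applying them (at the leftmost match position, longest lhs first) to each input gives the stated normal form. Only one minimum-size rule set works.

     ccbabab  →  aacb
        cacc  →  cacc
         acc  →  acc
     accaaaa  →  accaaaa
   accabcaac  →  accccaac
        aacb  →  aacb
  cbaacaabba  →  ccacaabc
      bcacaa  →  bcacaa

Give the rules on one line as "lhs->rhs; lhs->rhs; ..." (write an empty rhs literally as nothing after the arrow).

  | ccbabab => aabab => aacb
  | cacc
  | acc
  | accaaaa

ba->c; cab->cc; ccb->a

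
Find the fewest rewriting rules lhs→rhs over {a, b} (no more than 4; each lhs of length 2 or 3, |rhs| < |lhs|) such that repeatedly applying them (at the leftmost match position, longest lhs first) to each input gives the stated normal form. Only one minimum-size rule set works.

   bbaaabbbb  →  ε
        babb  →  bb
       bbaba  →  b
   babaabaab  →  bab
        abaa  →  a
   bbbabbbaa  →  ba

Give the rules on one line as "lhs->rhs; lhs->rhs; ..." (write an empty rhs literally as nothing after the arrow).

  | bbaaabbbb => baabbbb => babbb => bbb => ε
  | babb => bb
  | bbaba => bba => b
  | babaabaab => babaab => bab

aba->; abb->b; bba->b; bbb->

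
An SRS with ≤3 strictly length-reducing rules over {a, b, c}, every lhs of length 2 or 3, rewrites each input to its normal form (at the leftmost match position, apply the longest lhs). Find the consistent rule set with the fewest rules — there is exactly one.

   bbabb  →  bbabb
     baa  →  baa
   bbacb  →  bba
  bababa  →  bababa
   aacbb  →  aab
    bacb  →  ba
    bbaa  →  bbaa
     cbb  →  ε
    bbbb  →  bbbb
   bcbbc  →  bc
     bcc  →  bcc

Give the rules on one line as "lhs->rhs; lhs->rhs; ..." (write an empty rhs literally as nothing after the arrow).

  | bbabb
  | baa
  | bbacb => bba
  | bababa

acb->a; cbb->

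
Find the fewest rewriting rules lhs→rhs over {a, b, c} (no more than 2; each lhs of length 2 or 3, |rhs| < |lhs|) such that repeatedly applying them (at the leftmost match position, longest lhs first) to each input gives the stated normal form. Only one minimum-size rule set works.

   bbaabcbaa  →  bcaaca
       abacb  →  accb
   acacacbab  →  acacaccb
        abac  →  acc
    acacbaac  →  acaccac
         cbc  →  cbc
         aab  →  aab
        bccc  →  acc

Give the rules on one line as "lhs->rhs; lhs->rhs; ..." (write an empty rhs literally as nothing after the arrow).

  | bbaabcbaa => bcabcbaa => bcabcca => bcaaca
  | abacb => accb
  | acacacbab => acacaccb
  | abac => acc

ba->c; bcc->ac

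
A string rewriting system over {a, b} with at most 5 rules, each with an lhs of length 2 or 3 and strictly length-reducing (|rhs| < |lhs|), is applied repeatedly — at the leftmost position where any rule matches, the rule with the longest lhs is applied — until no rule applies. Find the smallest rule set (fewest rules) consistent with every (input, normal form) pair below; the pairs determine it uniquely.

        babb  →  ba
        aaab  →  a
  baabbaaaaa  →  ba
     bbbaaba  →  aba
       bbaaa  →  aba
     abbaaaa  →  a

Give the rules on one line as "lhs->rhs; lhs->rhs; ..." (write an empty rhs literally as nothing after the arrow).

aa->a; aab->aa; bb->a; bba->ab

  | babb => baa => ba
  | aaab => aab => aa => a
  | baabbaaaaa => baabaaaaa => baaaaaaa => baaaaaa => baaaaa => baaaa => baaa => baa => ba
  | bbbaaba => abaaba => abaaa => abaa => aba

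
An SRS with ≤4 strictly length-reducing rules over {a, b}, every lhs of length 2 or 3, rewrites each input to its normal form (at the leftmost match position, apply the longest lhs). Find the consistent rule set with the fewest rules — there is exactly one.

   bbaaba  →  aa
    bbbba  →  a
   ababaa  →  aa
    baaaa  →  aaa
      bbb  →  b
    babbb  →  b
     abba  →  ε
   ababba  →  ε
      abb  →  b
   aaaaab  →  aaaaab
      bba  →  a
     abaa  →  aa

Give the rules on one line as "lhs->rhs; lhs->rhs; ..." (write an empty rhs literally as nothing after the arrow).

  | bbaaba => aaba => aa
  | bbbba => bba => a
  | ababaa => abaa => aa
  | baaaa => aaa

abb->b; ba->; bb->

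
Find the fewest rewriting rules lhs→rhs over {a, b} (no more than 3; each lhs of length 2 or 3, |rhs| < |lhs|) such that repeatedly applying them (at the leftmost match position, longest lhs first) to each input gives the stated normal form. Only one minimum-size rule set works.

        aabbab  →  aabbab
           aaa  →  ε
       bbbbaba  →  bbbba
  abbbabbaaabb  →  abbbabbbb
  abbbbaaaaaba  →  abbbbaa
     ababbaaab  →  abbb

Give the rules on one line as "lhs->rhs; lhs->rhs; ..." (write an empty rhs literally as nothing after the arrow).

aaa->; aba->a

  | aabbab
  | aaa => ε
  | bbbbaba => bbbba
  | abbbabbaaabb => abbbabbbb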